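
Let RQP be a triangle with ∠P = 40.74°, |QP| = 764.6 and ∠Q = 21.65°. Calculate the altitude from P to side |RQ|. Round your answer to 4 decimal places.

The third angle is ∠R = 180° − ∠Q − ∠P = 117.61°.
Law of sines: |PR| = |QP|·sin Q/sin R ≈ 318.34.
Law of sines: |RQ| = |QP|·sin P/sin R ≈ 563.13.
Area = ½·|QP|·|PR|·sin P ≈ 79426.
The altitude from P has length 2·area/|RQ| ≈ 282.09.

282.0883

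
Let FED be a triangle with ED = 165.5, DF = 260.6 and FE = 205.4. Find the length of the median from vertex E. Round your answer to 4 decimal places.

133.4602

Median from E: ½√(2·FE² + 2·ED² − DF²) ≈ 133.46.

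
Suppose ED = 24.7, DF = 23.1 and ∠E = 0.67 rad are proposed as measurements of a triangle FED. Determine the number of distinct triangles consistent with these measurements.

2

ED·sin E = 24.7·sin(0.67 rad) ≈ 15.34.
Since ED sin E < DF < ED (15.34 < 23.1 < 24.7), two triangles exist.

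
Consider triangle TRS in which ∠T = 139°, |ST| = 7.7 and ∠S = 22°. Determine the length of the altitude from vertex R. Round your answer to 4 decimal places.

The third angle is ∠R = 180° − ∠S − ∠T = 19.00°.
Law of sines: |RS| = |ST|·sin T/sin R ≈ 15.516.
Law of sines: |TR| = |ST|·sin S/sin R ≈ 8.8598.
Area = ½·|ST|·|RS|·sin S ≈ 22.378.
The altitude from R has length 2·area/|ST| ≈ 5.8126.

5.8126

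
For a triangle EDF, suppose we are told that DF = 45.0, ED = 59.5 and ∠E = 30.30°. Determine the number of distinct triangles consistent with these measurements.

ED·sin E = 59.5·sin(30.30°) ≈ 30.02.
Since ED sin E < DF < ED (30.02 < 45.0 < 59.5), two triangles exist.

2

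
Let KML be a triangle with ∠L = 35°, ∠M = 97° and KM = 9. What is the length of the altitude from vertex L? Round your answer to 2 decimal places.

h_L ≈ 11.57

The third angle is ∠K = 180° − ∠M − ∠L = 48.00°.
Law of sines: ML = KM·sin K/sin L ≈ 11.661.
Law of sines: LK = KM·sin M/sin L ≈ 15.574.
Area = ½·KM·ML·sin M ≈ 52.082.
The altitude from L has length 2·area/KM ≈ 11.574.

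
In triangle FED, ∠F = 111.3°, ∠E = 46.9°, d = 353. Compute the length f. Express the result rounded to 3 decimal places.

885.610

The third angle is ∠D = 180° − ∠F − ∠E = 21.80°.
Law of sines: f = d·sin F/sin D ≈ 885.61.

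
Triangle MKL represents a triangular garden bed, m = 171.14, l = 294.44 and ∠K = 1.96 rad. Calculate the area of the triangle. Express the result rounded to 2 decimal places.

23310.92

Area = ½·l·m·sin K ≈ 23311.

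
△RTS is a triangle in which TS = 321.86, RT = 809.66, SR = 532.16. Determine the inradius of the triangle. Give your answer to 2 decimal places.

63.84

Semiperimeter s = (321.86 + 532.16 + 809.66)/2 = 831.84.
Heron's formula: area = √(831.84·509.98·299.68·22.18) ≈ 53101.
Inradius = area/s = 53101/831.84 ≈ 63.836.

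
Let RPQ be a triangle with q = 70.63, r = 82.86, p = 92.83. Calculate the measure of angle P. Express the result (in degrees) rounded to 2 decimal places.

By the law of cosines, cos P = (q² + r² − p²) / (2·q·r) ≈ 0.27655, so ∠P ≈ 73.95°.

∠P ≈ 73.95°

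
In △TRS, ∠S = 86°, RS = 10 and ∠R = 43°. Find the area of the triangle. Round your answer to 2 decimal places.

The third angle is ∠T = 180° − ∠R − ∠S = 51.00°.
Law of sines: ST = RS·sin R/sin T ≈ 8.7757.
Law of sines: TR = RS·sin S/sin T ≈ 12.836.
Area = ½·RS·ST·sin S ≈ 43.772.

43.77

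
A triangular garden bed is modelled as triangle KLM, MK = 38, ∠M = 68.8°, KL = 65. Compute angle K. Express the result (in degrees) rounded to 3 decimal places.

∠K ≈ 78.172°

Law of sines: sin L = MK·sin M/KL ≈ 0.54505.
Since KL ≥ MK, only the acute value applies: ∠L ≈ 33.03°.
Then ∠K = 180° − ∠M − ∠L ≈ 78.17°.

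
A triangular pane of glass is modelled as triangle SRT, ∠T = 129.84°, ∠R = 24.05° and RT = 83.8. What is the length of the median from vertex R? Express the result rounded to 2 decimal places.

The third angle is ∠S = 180° − ∠R − ∠T = 26.11°.
Law of sines: TS = RT·sin R/sin S ≈ 77.6.
Law of sines: SR = RT·sin T/sin S ≈ 146.21.
Median from R: ½√(2·SR² + 2·RT² − TS²) ≈ 112.67.

m_R ≈ 112.67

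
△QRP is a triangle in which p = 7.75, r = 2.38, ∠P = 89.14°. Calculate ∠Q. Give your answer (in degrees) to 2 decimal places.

72.98

Law of sines: sin R = r·sin P/p ≈ 0.30706.
Since p ≥ r, only the acute value applies: ∠R ≈ 17.88°.
Then ∠Q = 180° − ∠P − ∠R ≈ 72.98°.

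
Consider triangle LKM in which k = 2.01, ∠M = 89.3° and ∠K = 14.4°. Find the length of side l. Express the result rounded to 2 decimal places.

The third angle is ∠L = 180° − ∠K − ∠M = 76.30°.
Law of sines: l = k·sin L/sin K ≈ 7.8524.

7.85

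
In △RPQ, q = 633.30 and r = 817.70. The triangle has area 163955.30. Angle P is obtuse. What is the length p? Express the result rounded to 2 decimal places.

1367.96

From area = ½·q·r·sin P, we get sin P = 2·area/(q·r) ≈ 0.63322.
Taking the obtuse solution, ∠P ≈ 140.71°.
Law of cosines then gives p ≈ 1368.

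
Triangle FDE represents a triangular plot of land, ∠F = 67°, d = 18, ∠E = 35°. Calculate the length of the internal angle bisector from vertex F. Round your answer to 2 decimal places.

t_F ≈ 11.10

The third angle is ∠D = 180° − ∠E − ∠F = 78.00°.
Law of sines: f = d·sin F/sin D ≈ 16.939.
Law of sines: e = d·sin E/sin D ≈ 10.555.
The bisector from F has length 2·d·e·cos(∠F/2)/(d+e) ≈ 11.096.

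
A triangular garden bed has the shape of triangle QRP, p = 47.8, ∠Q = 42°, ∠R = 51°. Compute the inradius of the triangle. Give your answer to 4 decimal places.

The third angle is ∠P = 180° − ∠Q − ∠R = 87.00°.
Law of sines: q = p·sin Q/sin P ≈ 32.028.
Law of sines: r = p·sin R/sin P ≈ 37.199.
Area = ½·p·q·sin R ≈ 594.89.
Semiperimeter s = (32.028+37.199+47.8)/2 = 58.513.
Inradius = area/s = 594.89/58.513 ≈ 10.167.

10.1667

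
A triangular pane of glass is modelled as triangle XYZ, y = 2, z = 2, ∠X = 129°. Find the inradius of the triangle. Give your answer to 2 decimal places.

r ≈ 0.41

By the law of cosines, x² = y² + z² − 2·y·z·cos X = 13.035, so x ≈ 3.6103.
Area = ½·y·z·sin X ≈ 1.5543.
Semiperimeter s = (3.6103+2+2)/2 = 3.8052.
Inradius = area/s = 1.5543/3.8052 ≈ 0.40847.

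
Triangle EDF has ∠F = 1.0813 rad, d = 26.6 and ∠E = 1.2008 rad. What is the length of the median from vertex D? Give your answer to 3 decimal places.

28.970

The third angle is ∠D = π − ∠F − ∠E = 0.8595 rad.
Law of sines: e = d·sin E/sin D ≈ 32.739.
Law of sines: f = d·sin F/sin D ≈ 30.991.
Median from D: ½√(2·f² + 2·e² − d²) ≈ 28.97.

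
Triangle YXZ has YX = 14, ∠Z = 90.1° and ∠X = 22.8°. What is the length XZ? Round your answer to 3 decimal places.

The third angle is ∠Y = 180° − ∠X − ∠Z = 67.10°.
Law of sines: XZ = YX·sin Y/sin Z ≈ 12.897.

12.897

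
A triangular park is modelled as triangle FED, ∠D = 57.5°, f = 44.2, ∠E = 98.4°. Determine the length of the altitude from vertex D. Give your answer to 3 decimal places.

43.726

The third angle is ∠F = 180° − ∠E − ∠D = 24.10°.
Law of sines: e = f·sin E/sin F ≈ 107.08.
Law of sines: d = f·sin D/sin F ≈ 91.293.
Area = ½·f·e·sin D ≈ 1995.9.
The altitude from D has length 2·area/d ≈ 43.726.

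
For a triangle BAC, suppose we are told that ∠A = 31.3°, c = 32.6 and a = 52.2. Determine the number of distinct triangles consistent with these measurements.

1

c·sin A = 32.6·sin(31.3°) ≈ 16.94.
Since a ≥ c, exactly one triangle exists.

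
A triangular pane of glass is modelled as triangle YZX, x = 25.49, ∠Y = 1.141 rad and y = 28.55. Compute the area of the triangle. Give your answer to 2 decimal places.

area ≈ 316.29

Law of sines: sin X = x·sin Y/y ≈ 0.81162.
Since y ≥ x, only the acute value applies: ∠X ≈ 0.947 rad.
Then ∠Z = π − ∠Y − ∠X ≈ 1.054 rad.
Law of sines gives z = y·sin Z/sin Y ≈ 27.3.
Area = ½·y·x·sin Z ≈ 316.29.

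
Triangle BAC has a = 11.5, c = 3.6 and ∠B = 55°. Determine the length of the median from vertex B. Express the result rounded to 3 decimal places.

By the law of cosines, b² = a² + c² − 2·a·c·cos B = 97.718, so b ≈ 9.8852.
Median from B: ½√(2·a² + 2·c² − b²) ≈ 6.9409.

m_B ≈ 6.941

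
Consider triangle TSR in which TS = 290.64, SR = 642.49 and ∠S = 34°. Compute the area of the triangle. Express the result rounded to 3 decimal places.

area ≈ 52209.966

Area = ½·TS·SR·sin S ≈ 52210.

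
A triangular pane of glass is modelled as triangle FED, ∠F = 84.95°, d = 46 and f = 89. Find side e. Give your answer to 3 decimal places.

80.347

Law of sines: sin D = d·sin F/f ≈ 0.51485.
Since f ≥ d, only the acute value applies: ∠D ≈ 30.99°.
Then ∠E = 180° − ∠F − ∠D ≈ 64.06°.
Law of sines gives e = f·sin E/sin F ≈ 80.347.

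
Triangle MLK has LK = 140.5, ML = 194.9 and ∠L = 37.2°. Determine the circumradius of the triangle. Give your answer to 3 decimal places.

R ≈ 98.210

By the law of cosines, KM² = ML² + LK² − 2·ML·LK·cos L = 14103, so KM ≈ 118.76.
Area = ½·ML·LK·sin L ≈ 8278.
Circumradius = KM/(2 sin L) ≈ 98.21.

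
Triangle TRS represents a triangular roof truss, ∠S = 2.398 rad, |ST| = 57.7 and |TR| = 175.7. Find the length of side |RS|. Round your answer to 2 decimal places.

Law of sines: sin R = |ST|·sin S/|TR| ≈ 0.22231.
Since |TR| ≥ |ST|, only the acute value applies: ∠R ≈ 0.224 rad.
Then ∠T = π − ∠S − ∠R ≈ 0.519 rad.
Law of sines gives |RS| = |TR|·sin T/sin S ≈ 128.83.

128.83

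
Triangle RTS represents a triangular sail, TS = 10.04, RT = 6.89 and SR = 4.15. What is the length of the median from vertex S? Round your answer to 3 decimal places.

m_S ≈ 6.866

Median from S: ½√(2·TS² + 2·SR² − RT²) ≈ 6.8662.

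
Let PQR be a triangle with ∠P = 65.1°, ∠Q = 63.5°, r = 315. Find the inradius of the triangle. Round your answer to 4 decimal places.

98.9742

The third angle is ∠R = 180° − ∠P − ∠Q = 51.40°.
Law of sines: p = r·sin P/sin R ≈ 365.59.
Law of sines: q = r·sin Q/sin R ≈ 360.71.
Area = ½·r·p·sin Q ≈ 51531.
Semiperimeter s = (365.59+360.71+315)/2 = 520.65.
Inradius = area/s = 51531/520.65 ≈ 98.974.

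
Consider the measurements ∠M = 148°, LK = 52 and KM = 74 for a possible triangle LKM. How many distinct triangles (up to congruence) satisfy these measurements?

0

KM·sin M = 74·sin(148°) ≈ 39.21.
Since ∠M is not acute, a triangle exists only if LK > KM; here LK ≤ KM, so there is no triangle.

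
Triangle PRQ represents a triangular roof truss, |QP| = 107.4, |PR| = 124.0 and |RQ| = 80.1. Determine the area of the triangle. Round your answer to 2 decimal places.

Semiperimeter s = (80.1 + 107.4 + 124)/2 = 155.75.
Heron's formula: area = √(155.75·75.65·48.35·31.75) ≈ 4252.9.

4252.93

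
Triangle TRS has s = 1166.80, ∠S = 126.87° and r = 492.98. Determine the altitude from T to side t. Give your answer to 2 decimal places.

394.38

Law of sines: sin R = r·sin S/s ≈ 0.33800.
Since s ≥ r, only the acute value applies: ∠R ≈ 19.76°.
Then ∠T = 180° − ∠S − ∠R ≈ 33.37°.
Law of sines gives t = s·sin T/sin S ≈ 802.34.
Area = ½·s·r·sin T ≈ 1.5821e+05.
The altitude from T has length 2·area/t ≈ 394.38.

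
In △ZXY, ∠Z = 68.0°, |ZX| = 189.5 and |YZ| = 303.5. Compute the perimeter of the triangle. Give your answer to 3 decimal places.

perimeter ≈ 784.432

By the law of cosines, |XY|² = |YZ|² + |ZX|² − 2·|YZ|·|ZX|·cos Z = 84933, so |XY| ≈ 291.43.
Semiperimeter s = (291.43+303.5+189.5)/2 = 392.22.
Perimeter = 291.43 + 303.5 + 189.5 = 784.43.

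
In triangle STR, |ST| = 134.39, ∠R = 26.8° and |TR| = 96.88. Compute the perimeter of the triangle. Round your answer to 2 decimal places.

Law of sines: sin S = |TR|·sin R/|ST| ≈ 0.32503.
Since |ST| ≥ |TR|, only the acute value applies: ∠S ≈ 18.97°.
Then ∠T = 180° − ∠R − ∠S ≈ 134.23°.
Law of sines gives |RS| = |ST|·sin T/sin R ≈ 213.57.
Semiperimeter s = (96.88+213.57+134.39)/2 = 222.42.
Perimeter = 96.88 + 213.57 + 134.39 = 444.84.

444.84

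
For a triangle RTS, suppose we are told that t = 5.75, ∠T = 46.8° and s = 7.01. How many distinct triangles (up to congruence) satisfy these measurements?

s·sin T = 7.01·sin(46.8°) ≈ 5.11.
Since s sin T < t < s (5.11 < 5.75 < 7.01), two triangles exist.

2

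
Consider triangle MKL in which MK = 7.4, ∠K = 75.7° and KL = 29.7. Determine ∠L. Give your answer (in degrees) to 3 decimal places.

By the law of cosines, LM² = MK² + KL² − 2·MK·KL·cos K = 828.28, so LM ≈ 28.78.
Law of cosines again: cos L = (KL² + LM² − MK²)/(2·KL·LM) ≈ 0.96846, so ∠L ≈ 14.43°.

∠L ≈ 14.428°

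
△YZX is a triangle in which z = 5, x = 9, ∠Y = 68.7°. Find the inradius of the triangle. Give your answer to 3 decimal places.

By the law of cosines, y² = z² + x² − 2·z·x·cos Y = 73.307, so y ≈ 8.562.
Area = ½·z·x·sin Y ≈ 20.963.
Semiperimeter s = (8.562+5+9)/2 = 11.281.
Inradius = area/s = 20.963/11.281 ≈ 1.8583.

r ≈ 1.858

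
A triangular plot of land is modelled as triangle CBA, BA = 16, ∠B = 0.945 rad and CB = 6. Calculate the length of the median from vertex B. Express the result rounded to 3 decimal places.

10.056

By the law of cosines, AC² = CB² + BA² − 2·CB·BA·cos B = 179.54, so AC ≈ 13.399.
Median from B: ½√(2·CB² + 2·BA² − AC²) ≈ 10.056.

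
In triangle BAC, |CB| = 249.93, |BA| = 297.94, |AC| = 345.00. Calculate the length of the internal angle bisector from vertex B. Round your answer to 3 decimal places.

211.982

By the law of cosines, cos B = (|CB|² + |BA|² − |AC|²) / (2·|CB|·|BA|) ≈ 0.21627, so ∠B ≈ 77.51°.
The bisector from B has length 2·|CB|·|BA|·cos(∠B/2)/(|CB|+|BA|) ≈ 211.98.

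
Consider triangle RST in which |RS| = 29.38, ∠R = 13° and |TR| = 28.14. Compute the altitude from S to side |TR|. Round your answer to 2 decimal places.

By the law of cosines, |ST|² = |TR|² + |RS|² − 2·|TR|·|RS|·cos R = 43.917, so |ST| ≈ 6.627.
Area = ½·|TR|·|RS|·sin R ≈ 92.99.
The altitude from S has length 2·area/|TR| ≈ 6.6091.

6.61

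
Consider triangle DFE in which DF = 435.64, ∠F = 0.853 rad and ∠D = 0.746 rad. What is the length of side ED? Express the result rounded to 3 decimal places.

328.279

The third angle is ∠E = π − ∠D − ∠F = 1.543 rad.
Law of sines: ED = DF·sin F/sin E ≈ 328.28.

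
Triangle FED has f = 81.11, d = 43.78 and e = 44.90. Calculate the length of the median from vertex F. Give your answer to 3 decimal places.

m_F ≈ 17.934

Median from F: ½√(2·e² + 2·d² − f²) ≈ 17.934.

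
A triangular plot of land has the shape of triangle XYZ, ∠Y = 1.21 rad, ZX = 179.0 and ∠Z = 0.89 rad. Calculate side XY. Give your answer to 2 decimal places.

The third angle is ∠X = π − ∠Y − ∠Z = 1.042 rad.
Law of sines: XY = ZX·sin Z/sin Y ≈ 148.67.

148.67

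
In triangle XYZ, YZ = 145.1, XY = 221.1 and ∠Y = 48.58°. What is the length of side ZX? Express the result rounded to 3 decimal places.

165.803

By the law of cosines, ZX² = XY² + YZ² − 2·XY·YZ·cos Y = 27491, so ZX ≈ 165.8.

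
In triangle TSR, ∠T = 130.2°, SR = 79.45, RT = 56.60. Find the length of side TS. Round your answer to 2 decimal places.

30.13

Law of sines: sin S = RT·sin T/SR ≈ 0.54413.
Since SR ≥ RT, only the acute value applies: ∠S ≈ 32.96°.
Then ∠R = 180° − ∠T − ∠S ≈ 16.84°.
Law of sines gives TS = SR·sin R/sin T ≈ 30.126.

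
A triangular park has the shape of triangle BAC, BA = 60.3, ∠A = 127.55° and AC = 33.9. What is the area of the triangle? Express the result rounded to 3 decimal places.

Area = ½·BA·AC·sin A ≈ 810.33.

area ≈ 810.331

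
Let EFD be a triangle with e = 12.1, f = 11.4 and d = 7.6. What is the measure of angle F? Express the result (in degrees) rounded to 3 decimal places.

∠F ≈ 66.203°

By the law of cosines, cos F = (d² + e² − f²) / (2·d·e) ≈ 0.40349, so ∠F ≈ 66.20°.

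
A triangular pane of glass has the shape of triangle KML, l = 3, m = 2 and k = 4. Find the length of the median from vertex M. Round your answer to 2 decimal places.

m_M ≈ 3.39

Median from M: ½√(2·l² + 2·k² − m²) ≈ 3.3912.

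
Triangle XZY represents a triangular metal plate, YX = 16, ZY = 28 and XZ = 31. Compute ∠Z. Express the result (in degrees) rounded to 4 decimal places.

30.9386

By the law of cosines, cos Z = (XZ² + ZY² − YX²) / (2·XZ·ZY) ≈ 0.85772, so ∠Z ≈ 30.94°.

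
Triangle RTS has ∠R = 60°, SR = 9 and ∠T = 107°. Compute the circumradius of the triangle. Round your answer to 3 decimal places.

The third angle is ∠S = 180° − ∠R − ∠T = 13.00°.
Law of sines: TS = SR·sin R/sin T ≈ 8.1504.
Law of sines: RT = SR·sin S/sin T ≈ 2.1171.
Circumradius = SR/(2 sin T) ≈ 4.7056.

4.706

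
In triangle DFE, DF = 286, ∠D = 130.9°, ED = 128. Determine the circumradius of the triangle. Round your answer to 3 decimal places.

R ≈ 252.862

By the law of cosines, FE² = ED² + DF² − 2·ED·DF·cos D = 1.4612e+05, so FE ≈ 382.25.
Area = ½·ED·DF·sin D ≈ 13835.
Circumradius = FE/(2 sin D) ≈ 252.86.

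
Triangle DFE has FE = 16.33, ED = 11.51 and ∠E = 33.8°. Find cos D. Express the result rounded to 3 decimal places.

By the law of cosines, DF² = FE² + ED² − 2·FE·ED·cos E = 86.768, so DF ≈ 9.3149.
Law of cosines again: cos D = (ED² + DF² − FE²)/(2·ED·DF) ≈ -0.22115, so ∠D ≈ 102.78°.

cos D ≈ -0.221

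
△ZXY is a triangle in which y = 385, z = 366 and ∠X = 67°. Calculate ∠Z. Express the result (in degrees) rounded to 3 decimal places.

∠Z ≈ 54.311°

By the law of cosines, x² = y² + z² − 2·y·z·cos X = 1.7207e+05, so x ≈ 414.81.
Law of cosines again: cos Z = (x² + y² − z²)/(2·x·y) ≈ 0.58339, so ∠Z ≈ 54.31°.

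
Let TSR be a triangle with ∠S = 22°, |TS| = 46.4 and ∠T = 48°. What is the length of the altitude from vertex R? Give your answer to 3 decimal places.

The third angle is ∠R = 180° − ∠T − ∠S = 110.00°.
Law of sines: |SR| = |TS|·sin T/sin R ≈ 36.695.
Law of sines: |RT| = |TS|·sin S/sin R ≈ 18.497.
Area = ½·|TS|·|SR|·sin S ≈ 318.91.
The altitude from R has length 2·area/|TS| ≈ 13.746.

13.746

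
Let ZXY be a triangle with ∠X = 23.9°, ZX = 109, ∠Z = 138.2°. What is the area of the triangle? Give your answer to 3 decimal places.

The third angle is ∠Y = 180° − ∠Z − ∠X = 17.90°.
Law of sines: XY = ZX·sin Z/sin Y ≈ 236.38.
Law of sines: YZ = ZX·sin X/sin Y ≈ 143.68.
Area = ½·ZX·XY·sin X ≈ 5219.3.

area ≈ 5219.256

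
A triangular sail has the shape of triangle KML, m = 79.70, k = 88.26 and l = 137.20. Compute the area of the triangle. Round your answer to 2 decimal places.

Semiperimeter s = (88.26 + 79.7 + 137.2)/2 = 152.58.
Heron's formula: area = √(152.58·64.32·72.88·15.38) ≈ 3316.7.

3316.68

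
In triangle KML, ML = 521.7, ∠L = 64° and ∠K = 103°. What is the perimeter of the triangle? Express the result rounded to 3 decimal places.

The third angle is ∠M = 180° − ∠L − ∠K = 13.00°.
Law of sines: LK = ML·sin M/sin K ≈ 120.44.
Law of sines: KM = ML·sin L/sin K ≈ 481.23.
Semiperimeter s = (521.7+120.44+481.23)/2 = 561.69.
Perimeter = 521.7 + 120.44 + 481.23 = 1123.4.

1123.379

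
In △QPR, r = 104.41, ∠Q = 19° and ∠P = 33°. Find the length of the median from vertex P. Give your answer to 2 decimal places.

The third angle is ∠R = 180° − ∠Q − ∠P = 128.00°.
Law of sines: q = r·sin Q/sin R ≈ 43.137.
Law of sines: p = r·sin P/sin R ≈ 72.164.
Median from P: ½√(2·r² + 2·q² − p²) ≈ 71.269.

71.27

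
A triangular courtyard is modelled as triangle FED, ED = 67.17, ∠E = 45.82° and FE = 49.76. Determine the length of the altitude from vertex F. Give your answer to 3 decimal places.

By the law of cosines, DF² = FE² + ED² − 2·FE·ED·cos E = 2329.2, so DF ≈ 48.261.
Area = ½·FE·ED·sin E ≈ 1198.5.
The altitude from F has length 2·area/ED ≈ 35.686.

h_F ≈ 35.686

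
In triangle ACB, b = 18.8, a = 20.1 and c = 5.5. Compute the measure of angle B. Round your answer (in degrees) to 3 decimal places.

By the law of cosines, cos B = (a² + c² − b²) / (2·a·c) ≈ 0.36554, so ∠B ≈ 68.56°.

∠B ≈ 68.559°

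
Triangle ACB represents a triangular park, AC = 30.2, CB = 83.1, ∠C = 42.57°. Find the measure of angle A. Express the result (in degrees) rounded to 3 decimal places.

∠A ≈ 118.873°

By the law of cosines, BA² = AC² + CB² − 2·AC·CB·cos C = 4121.2, so BA ≈ 64.197.
Law of cosines again: cos A = (BA² + AC² − CB²)/(2·BA·AC) ≈ -0.48288, so ∠A ≈ 118.87°.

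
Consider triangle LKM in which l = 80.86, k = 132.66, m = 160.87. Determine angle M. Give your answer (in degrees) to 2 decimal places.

By the law of cosines, cos M = (l² + k² − m²) / (2·l·k) ≈ -0.08120, so ∠M ≈ 94.66°.

∠M ≈ 94.66°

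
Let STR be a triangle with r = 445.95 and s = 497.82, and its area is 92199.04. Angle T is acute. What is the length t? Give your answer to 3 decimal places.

446.599

From area = ½·r·s·sin T, we get sin T = 2·area/(r·s) ≈ 0.83061.
Taking the acute solution, ∠T ≈ 56.16°.
Law of cosines then gives t ≈ 446.6.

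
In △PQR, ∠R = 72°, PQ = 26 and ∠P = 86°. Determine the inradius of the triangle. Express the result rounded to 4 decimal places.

The third angle is ∠Q = 180° − ∠R − ∠P = 22.00°.
Law of sines: QR = PQ·sin P/sin R ≈ 27.271.
Law of sines: RP = PQ·sin Q/sin R ≈ 10.241.
Area = ½·PQ·QR·sin Q ≈ 132.81.
Semiperimeter s = (27.271+10.241+26)/2 = 31.756.
Inradius = area/s = 132.81/31.756 ≈ 4.1821.

4.1821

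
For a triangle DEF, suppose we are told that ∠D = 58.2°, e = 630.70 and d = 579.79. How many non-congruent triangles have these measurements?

2

e·sin D = 630.70·sin(58.2°) ≈ 536.
Since e sin D < d < e (536 < 579.79 < 630.70), two triangles exist.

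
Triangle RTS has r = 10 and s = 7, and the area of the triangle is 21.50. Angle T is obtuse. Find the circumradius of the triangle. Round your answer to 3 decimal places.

From area = ½·s·r·sin T, we get sin T = 2·area/(s·r) ≈ 0.61429.
Taking the obtuse solution, ∠T ≈ 142.10°.
Law of cosines then gives t ≈ 16.108.
Circumradius = t/(2 sin T) ≈ 13.111.

13.111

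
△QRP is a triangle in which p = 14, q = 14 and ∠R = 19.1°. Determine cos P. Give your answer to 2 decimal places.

cos P ≈ 0.17

By the law of cosines, r² = p² + q² − 2·p·q·cos R = 21.58, so r ≈ 4.6454.
Law of cosines again: cos P = (q² + r² − p²)/(2·q·r) ≈ 0.16591, so ∠P ≈ 80.45°.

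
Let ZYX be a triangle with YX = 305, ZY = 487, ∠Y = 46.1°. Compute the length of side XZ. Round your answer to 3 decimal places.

352.427

By the law of cosines, XZ² = ZY² + YX² − 2·ZY·YX·cos Y = 1.2421e+05, so XZ ≈ 352.43.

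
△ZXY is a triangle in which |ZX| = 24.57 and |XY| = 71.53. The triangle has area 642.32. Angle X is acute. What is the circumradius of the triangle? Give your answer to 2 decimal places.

From area = ½·|ZX|·|XY|·sin X, we get sin X = 2·area/(|ZX|·|XY|) ≈ 0.73095.
Taking the acute solution, ∠X ≈ 46.97°.
Law of cosines then gives |YZ| ≈ 57.632.
Circumradius = |YZ|/(2 sin X) ≈ 39.423.

R ≈ 39.42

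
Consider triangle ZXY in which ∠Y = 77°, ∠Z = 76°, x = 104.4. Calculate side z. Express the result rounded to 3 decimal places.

The third angle is ∠X = 180° − ∠Y − ∠Z = 27.00°.
Law of sines: z = x·sin Z/sin X ≈ 223.13.

223.130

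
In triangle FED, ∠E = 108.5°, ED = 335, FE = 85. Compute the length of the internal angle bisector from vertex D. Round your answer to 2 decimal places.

By the law of cosines, DF² = FE² + ED² − 2·FE·ED·cos E = 1.3752e+05, so DF ≈ 370.84.
Law of cosines again: cos D = (ED² + DF² − FE²)/(2·ED·DF) ≈ 0.97609, so ∠D ≈ 12.55°.
The bisector from D has length 2·ED·DF·cos(∠D/2)/(ED+DF) ≈ 349.9.

t_D ≈ 349.90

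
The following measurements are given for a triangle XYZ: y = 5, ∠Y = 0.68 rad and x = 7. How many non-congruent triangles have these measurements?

2

x·sin Y = 7·sin(0.68 rad) ≈ 4.402.
Since x sin Y < y < x (4.402 < 5 < 7), two triangles exist.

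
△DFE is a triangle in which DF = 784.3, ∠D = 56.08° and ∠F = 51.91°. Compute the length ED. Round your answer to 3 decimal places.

649.007

The third angle is ∠E = 180° − ∠D − ∠F = 72.01°.
Law of sines: ED = DF·sin F/sin E ≈ 649.01.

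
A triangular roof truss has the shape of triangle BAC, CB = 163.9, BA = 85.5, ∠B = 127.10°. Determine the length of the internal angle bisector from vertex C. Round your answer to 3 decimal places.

By the law of cosines, AC² = CB² + BA² − 2·CB·BA·cos B = 51080, so AC ≈ 226.01.
Law of cosines again: cos C = (AC² + CB² − BA²)/(2·AC·CB) ≈ 0.95339, so ∠C ≈ 17.56°.
The bisector from C has length 2·AC·CB·cos(∠C/2)/(AC+CB) ≈ 187.78.

187.780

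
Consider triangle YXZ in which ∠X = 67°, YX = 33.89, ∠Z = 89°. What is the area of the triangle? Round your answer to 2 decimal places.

The third angle is ∠Y = 180° − ∠X − ∠Z = 24.00°.
Law of sines: XZ = YX·sin Y/sin Z ≈ 13.786.
Law of sines: ZY = YX·sin X/sin Z ≈ 31.201.
Area = ½·YX·XZ·sin X ≈ 215.04.

215.04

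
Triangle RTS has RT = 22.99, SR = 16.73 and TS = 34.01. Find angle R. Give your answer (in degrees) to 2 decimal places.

116.92

By the law of cosines, cos R = (SR² + RT² − TS²) / (2·SR·RT) ≈ -0.45271, so ∠R ≈ 116.92°.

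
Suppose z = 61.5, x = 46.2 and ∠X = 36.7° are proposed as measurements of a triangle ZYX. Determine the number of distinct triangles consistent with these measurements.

z·sin X = 61.5·sin(36.7°) ≈ 36.75.
Since z sin X < x < z (36.75 < 46.2 < 61.5), two triangles exist.

2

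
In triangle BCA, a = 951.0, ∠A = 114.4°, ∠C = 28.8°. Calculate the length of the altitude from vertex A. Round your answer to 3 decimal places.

h_A ≈ 301.357

The third angle is ∠B = 180° − ∠C − ∠A = 36.80°.
Law of sines: b = a·sin B/sin A ≈ 625.54.
Law of sines: c = a·sin C/sin A ≈ 503.08.
Area = ½·a·b·sin C ≈ 1.433e+05.
The altitude from A has length 2·area/a ≈ 301.36.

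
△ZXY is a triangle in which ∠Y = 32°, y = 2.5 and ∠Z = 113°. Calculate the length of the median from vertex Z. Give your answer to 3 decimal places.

m_Z ≈ 1.439

The third angle is ∠X = 180° − ∠Y − ∠Z = 35.00°.
Law of sines: z = y·sin Z/sin Y ≈ 4.3427.
Law of sines: x = y·sin X/sin Y ≈ 2.706.
Median from Z: ½√(2·x² + 2·y² − z²) ≈ 1.4392.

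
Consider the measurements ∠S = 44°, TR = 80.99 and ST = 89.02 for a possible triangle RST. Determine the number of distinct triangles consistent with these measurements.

ST·sin S = 89.02·sin(44°) ≈ 61.84.
Since ST sin S < TR < ST (61.84 < 80.99 < 89.02), two triangles exist.

2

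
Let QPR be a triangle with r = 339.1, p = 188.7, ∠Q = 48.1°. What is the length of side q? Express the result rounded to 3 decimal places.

By the law of cosines, q² = p² + r² − 2·p·r·cos Q = 65130, so q ≈ 255.21.

255.205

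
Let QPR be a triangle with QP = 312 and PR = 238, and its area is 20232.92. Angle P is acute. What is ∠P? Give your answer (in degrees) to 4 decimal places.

33.0213

From area = ½·QP·PR·sin P, we get sin P = 2·area/(QP·PR) ≈ 0.54495.
Taking the acute solution, ∠P ≈ 33.02°.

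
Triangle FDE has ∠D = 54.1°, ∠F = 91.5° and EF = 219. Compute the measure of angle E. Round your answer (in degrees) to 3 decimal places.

The third angle is ∠E = 180° − ∠F − ∠D = 34.40°.

34.400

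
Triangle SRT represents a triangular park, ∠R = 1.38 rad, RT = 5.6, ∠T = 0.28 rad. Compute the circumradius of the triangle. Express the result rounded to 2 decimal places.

2.81

The third angle is ∠S = π − ∠R − ∠T = 1.482 rad.
Law of sines: TS = RT·sin R/sin S ≈ 5.5203.
Law of sines: SR = RT·sin T/sin S ≈ 1.5538.
Circumradius = RT/(2 sin S) ≈ 2.8112.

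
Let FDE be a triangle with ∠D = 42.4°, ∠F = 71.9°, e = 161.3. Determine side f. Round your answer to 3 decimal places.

The third angle is ∠E = 180° − ∠F − ∠D = 65.70°.
Law of sines: f = e·sin F/sin E ≈ 168.22.

168.222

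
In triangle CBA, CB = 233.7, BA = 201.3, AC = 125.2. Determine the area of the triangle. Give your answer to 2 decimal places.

Semiperimeter s = (201.3 + 125.2 + 233.7)/2 = 280.1.
Heron's formula: area = √(280.1·78.8·154.9·46.4) ≈ 12595.

12595.18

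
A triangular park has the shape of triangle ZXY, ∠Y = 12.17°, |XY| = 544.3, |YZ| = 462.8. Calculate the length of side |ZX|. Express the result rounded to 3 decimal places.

By the law of cosines, |ZX|² = |XY|² + |YZ|² − 2·|XY|·|YZ|·cos Y = 17965, so |ZX| ≈ 134.03.

134.032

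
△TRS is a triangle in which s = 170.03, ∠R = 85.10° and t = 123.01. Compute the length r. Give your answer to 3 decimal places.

201.168

By the law of cosines, r² = s² + t² − 2·s·t·cos R = 40469, so r ≈ 201.17.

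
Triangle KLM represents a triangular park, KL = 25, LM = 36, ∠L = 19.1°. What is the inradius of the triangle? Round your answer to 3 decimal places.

r ≈ 3.883

By the law of cosines, MK² = KL² + LM² − 2·KL·LM·cos L = 220.09, so MK ≈ 14.835.
Area = ½·KL·LM·sin L ≈ 147.25.
Semiperimeter s = (36+14.835+25)/2 = 37.918.
Inradius = area/s = 147.25/37.918 ≈ 3.8834.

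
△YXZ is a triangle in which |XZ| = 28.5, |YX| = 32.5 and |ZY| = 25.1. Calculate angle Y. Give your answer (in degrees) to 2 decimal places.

By the law of cosines, cos Y = (|ZY|² + |YX|² − |XZ|²) / (2·|ZY|·|YX|) ≈ 0.53571, so ∠Y ≈ 57.61°.

57.61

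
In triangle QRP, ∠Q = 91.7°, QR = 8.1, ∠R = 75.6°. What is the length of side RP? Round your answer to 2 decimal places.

The third angle is ∠P = 180° − ∠Q − ∠R = 12.70°.
Law of sines: RP = QR·sin Q/sin P ≈ 36.828.

36.83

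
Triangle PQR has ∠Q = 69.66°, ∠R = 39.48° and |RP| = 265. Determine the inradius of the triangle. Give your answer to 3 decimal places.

The third angle is ∠P = 180° − ∠Q − ∠R = 70.86°.
Law of sines: |QR| = |RP|·sin P/sin Q ≈ 267.
Law of sines: |PQ| = |RP|·sin R/sin Q ≈ 179.69.
Area = ½·|RP|·|QR|·sin R ≈ 22493.
Semiperimeter s = (267+265+179.69)/2 = 355.85.
Inradius = area/s = 22493/355.85 ≈ 63.211.

r ≈ 63.211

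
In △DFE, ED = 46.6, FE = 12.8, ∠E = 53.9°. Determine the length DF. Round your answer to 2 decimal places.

By the law of cosines, DF² = FE² + ED² − 2·FE·ED·cos E = 1632.5, so DF ≈ 40.404.

40.40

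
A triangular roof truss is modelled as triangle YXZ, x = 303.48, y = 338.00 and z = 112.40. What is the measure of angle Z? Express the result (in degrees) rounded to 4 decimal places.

∠Z ≈ 19.2261°

By the law of cosines, cos Z = (y² + x² − z²) / (2·y·x) ≈ 0.94423, so ∠Z ≈ 19.23°.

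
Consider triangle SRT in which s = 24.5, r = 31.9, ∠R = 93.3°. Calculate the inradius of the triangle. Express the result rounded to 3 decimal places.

Law of sines: sin S = s·sin R/r ≈ 0.76675.
Since r ≥ s, only the acute value applies: ∠S ≈ 50.06°.
Then ∠T = 180° − ∠R − ∠S ≈ 36.64°.
Law of sines gives t = r·sin T/sin R ≈ 19.068.
Area = ½·r·s·sin T ≈ 233.19.
Semiperimeter p = (24.5+31.9+19.068)/2 = 37.734.
Inradius = area/p = 233.19/37.734 ≈ 6.1799.

6.180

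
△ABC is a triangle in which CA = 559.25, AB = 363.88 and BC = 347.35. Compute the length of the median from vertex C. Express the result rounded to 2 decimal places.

Median from C: ½√(2·BC² + 2·CA² − AB²) ≈ 428.49.

m_C ≈ 428.49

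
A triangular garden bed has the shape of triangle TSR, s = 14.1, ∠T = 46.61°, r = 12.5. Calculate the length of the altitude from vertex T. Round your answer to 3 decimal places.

h_T ≈ 12.054

By the law of cosines, t² = s² + r² − 2·s·r·cos T = 112.91, so t ≈ 10.626.
Area = ½·s·r·sin T ≈ 64.04.
The altitude from T has length 2·area/t ≈ 12.054.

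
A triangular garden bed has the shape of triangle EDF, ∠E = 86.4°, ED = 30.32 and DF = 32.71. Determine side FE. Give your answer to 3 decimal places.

Law of sines: sin F = ED·sin E/DF ≈ 0.92510.
Since DF ≥ ED, only the acute value applies: ∠F ≈ 67.68°.
Then ∠D = 180° − ∠E − ∠F ≈ 25.92°.
Law of sines gives FE = DF·sin D/sin E ≈ 14.324.

14.324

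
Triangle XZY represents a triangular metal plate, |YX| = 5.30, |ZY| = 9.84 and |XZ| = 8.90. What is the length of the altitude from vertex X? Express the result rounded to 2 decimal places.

Semiperimeter s = (9.84 + 5.3 + 8.9)/2 = 12.02.
Heron's formula: area = √(12.02·2.18·6.72·3.12) ≈ 23.439.
The altitude from X has length 2·area/|ZY| ≈ 4.7641.

h_X ≈ 4.76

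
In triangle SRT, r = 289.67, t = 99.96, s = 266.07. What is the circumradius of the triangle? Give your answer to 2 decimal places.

145.09

By the law of cosines, cos S = (r² + t² − s²) / (2·r·t) ≈ 0.39902, so ∠S ≈ 66.48°.
Circumradius = s/(2 sin S) ≈ 145.09.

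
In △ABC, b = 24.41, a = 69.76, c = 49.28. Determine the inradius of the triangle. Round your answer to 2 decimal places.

Semiperimeter s = (69.76 + 24.41 + 49.28)/2 = 71.725.
Heron's formula: area = √(71.725·1.965·47.315·22.445) ≈ 386.88.
Inradius = area/s = 386.88/71.725 ≈ 5.3939.

r ≈ 5.39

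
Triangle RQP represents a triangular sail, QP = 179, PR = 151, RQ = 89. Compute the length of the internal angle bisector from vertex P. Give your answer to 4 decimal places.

t_P ≈ 158.3130

By the law of cosines, cos P = (QP² + PR² − RQ²) / (2·QP·PR) ≈ 0.86798, so ∠P ≈ 29.78°.
The bisector from P has length 2·QP·PR·cos(∠P/2)/(QP+PR) ≈ 158.31.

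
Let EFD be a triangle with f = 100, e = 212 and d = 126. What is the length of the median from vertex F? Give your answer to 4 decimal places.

Median from F: ½√(2·d² + 2·e² − f²) ≈ 167.06.

m_F ≈ 167.0629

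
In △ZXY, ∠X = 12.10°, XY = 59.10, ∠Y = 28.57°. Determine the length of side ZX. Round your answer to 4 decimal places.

43.3688

The third angle is ∠Z = 180° − ∠X − ∠Y = 139.33°.
Law of sines: ZX = XY·sin Y/sin Z ≈ 43.369.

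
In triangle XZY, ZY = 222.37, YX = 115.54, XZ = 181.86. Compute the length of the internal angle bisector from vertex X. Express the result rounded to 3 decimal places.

96.254

By the law of cosines, cos X = (YX² + XZ² − ZY²) / (2·YX·XZ) ≈ -0.07200, so ∠X ≈ 94.13°.
The bisector from X has length 2·YX·XZ·cos(∠X/2)/(YX+XZ) ≈ 96.254.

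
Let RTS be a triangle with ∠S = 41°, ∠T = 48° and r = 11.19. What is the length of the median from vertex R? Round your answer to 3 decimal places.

5.499

The third angle is ∠R = 180° − ∠T − ∠S = 91.00°.
Law of sines: t = r·sin T/sin R ≈ 8.3171.
Law of sines: s = r·sin S/sin R ≈ 7.3424.
Median from R: ½√(2·t² + 2·s² − r²) ≈ 5.4989.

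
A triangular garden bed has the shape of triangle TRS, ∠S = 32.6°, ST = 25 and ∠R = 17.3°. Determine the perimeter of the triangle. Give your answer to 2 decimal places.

The third angle is ∠T = 180° − ∠R − ∠S = 130.10°.
Law of sines: RS = ST·sin T/sin R ≈ 64.306.
Law of sines: TR = ST·sin S/sin R ≈ 45.294.
Semiperimeter s = (64.306+25+45.294)/2 = 67.3.
Perimeter = 64.306 + 25 + 45.294 = 134.6.

perimeter ≈ 134.60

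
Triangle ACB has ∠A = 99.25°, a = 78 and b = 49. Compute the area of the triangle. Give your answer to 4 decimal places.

Law of sines: sin B = b·sin A/a ≈ 0.62004.
Since a ≥ b, only the acute value applies: ∠B ≈ 38.32°.
Then ∠C = 180° − ∠A − ∠B ≈ 42.43°.
Law of sines gives c = a·sin C/sin A ≈ 53.32.
Area = ½·a·b·sin C ≈ 1289.4.

area ≈ 1289.3607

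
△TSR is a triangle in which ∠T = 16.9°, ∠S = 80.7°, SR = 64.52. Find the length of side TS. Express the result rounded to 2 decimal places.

The third angle is ∠R = 180° − ∠T − ∠S = 82.40°.
Law of sines: TS = SR·sin R/sin T ≈ 220.

220.00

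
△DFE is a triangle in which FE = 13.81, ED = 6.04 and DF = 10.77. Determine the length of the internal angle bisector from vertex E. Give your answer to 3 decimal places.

7.672

By the law of cosines, cos E = (FE² + ED² − DF²) / (2·FE·ED) ≈ 0.66660, so ∠E ≈ 48.20°.
The bisector from E has length 2·FE·ED·cos(∠E/2)/(FE+ED) ≈ 7.6719.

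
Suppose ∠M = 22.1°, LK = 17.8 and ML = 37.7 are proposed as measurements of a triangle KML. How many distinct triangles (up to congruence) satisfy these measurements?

2

ML·sin M = 37.7·sin(22.1°) ≈ 14.18.
Since ML sin M < LK < ML (14.18 < 17.8 < 37.7), two triangles exist.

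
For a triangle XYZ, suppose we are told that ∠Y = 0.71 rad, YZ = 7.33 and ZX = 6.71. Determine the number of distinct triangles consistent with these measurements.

2

YZ·sin Y = 7.33·sin(0.71 rad) ≈ 4.778.
Since YZ sin Y < ZX < YZ (4.778 < 6.71 < 7.33), two triangles exist.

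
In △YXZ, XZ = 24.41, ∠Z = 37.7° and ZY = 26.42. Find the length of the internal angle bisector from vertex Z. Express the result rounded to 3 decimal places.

By the law of cosines, YX² = XZ² + ZY² − 2·XZ·ZY·cos Z = 273.33, so YX ≈ 16.533.
The bisector from Z has length 2·XZ·ZY·cos(∠Z/2)/(XZ+ZY) ≈ 24.014.

t_Z ≈ 24.014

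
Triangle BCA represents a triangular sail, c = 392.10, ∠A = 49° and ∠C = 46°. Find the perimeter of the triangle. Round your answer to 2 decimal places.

perimeter ≈ 1346.49

The third angle is ∠B = 180° − ∠C − ∠A = 85.00°.
Law of sines: b = c·sin B/sin C ≈ 543.01.
Law of sines: a = c·sin A/sin C ≈ 411.38.
Semiperimeter s = (543.01+392.1+411.38)/2 = 673.24.
Perimeter = 543.01 + 392.1 + 411.38 = 1346.5.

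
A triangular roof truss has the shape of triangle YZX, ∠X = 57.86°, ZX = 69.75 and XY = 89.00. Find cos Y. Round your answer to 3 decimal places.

By the law of cosines, YZ² = ZX² + XY² − 2·ZX·XY·cos X = 6181.1, so YZ ≈ 78.62.
Law of cosines again: cos Y = (XY² + YZ² − ZX²)/(2·XY·YZ) ≈ 0.66006, so ∠Y ≈ 48.70°.

cos Y ≈ 0.660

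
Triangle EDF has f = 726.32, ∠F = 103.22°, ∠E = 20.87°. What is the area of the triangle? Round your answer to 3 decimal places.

The third angle is ∠D = 180° − ∠F − ∠E = 55.91°.
Law of sines: e = f·sin E/sin F ≈ 265.79.
Law of sines: d = f·sin D/sin F ≈ 617.88.
Area = ½·f·e·sin D ≈ 79939.

area ≈ 79938.712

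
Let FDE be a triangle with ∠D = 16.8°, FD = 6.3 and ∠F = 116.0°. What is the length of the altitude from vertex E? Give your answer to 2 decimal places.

The third angle is ∠E = 180° − ∠F − ∠D = 47.20°.
Law of sines: DE = FD·sin F/sin E ≈ 7.7173.
Law of sines: EF = FD·sin D/sin E ≈ 2.4817.
Area = ½·FD·DE·sin D ≈ 7.0262.
The altitude from E has length 2·area/FD ≈ 2.2305.

h_E ≈ 2.23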